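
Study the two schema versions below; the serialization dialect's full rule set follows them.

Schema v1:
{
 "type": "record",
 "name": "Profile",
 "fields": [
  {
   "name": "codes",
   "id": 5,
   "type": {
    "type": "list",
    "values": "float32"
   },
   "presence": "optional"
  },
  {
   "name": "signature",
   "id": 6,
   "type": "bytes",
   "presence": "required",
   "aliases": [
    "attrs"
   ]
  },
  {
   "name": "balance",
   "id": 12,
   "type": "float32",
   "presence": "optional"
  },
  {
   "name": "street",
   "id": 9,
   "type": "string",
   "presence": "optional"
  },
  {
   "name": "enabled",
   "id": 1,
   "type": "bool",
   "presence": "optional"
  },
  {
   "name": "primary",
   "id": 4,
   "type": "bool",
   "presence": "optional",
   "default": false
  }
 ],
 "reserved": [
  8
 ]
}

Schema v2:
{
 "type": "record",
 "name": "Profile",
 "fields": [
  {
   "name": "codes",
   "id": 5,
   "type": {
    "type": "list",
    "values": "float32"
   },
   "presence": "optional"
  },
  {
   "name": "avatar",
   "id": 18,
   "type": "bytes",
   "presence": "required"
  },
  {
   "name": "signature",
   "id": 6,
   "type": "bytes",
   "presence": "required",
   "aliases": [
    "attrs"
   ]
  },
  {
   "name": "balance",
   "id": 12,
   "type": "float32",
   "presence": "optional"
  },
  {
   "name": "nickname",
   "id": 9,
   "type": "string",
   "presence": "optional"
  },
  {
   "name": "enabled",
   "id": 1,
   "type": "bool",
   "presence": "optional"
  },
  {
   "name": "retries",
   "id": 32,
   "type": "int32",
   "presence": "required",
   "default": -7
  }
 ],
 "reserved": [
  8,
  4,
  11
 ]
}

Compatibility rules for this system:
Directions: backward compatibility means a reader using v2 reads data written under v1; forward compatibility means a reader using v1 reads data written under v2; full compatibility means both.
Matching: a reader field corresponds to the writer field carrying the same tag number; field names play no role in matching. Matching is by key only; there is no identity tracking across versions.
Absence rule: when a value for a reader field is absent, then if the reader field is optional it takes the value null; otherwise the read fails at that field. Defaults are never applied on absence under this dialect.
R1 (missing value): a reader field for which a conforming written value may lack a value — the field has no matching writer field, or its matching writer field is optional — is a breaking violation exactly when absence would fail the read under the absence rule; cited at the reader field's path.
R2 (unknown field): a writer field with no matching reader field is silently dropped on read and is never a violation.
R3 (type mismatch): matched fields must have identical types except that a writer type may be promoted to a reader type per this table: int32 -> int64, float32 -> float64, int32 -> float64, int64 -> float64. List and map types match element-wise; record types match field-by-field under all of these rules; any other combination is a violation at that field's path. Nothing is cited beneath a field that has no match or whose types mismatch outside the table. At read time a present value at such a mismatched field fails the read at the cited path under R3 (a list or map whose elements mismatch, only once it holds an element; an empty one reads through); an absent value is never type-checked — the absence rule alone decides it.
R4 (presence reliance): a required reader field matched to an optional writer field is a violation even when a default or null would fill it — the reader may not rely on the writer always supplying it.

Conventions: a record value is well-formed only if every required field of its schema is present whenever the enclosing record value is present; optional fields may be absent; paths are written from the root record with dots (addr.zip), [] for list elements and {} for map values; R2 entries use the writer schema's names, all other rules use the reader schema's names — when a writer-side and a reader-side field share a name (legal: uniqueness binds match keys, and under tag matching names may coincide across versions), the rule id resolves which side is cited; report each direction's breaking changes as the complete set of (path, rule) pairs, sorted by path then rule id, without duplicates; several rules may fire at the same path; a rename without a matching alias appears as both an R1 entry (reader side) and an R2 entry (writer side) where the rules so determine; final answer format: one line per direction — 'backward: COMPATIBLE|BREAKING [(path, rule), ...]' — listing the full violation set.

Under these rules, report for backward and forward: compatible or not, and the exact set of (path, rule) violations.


backward: BREAKING [(avatar, R1), (retries, R1)]; forward: COMPATIBLE []

each type pair in Profile: writer, then reader
backward pass over Profile, reader schema v2, writer schema v1:
  list<float32> -> list<float32>, writer optional: codes aligns to codes
  avatar has no writer counterpart
  bytes -> bytes, writer required: signature aligns to signature
  float32 -> float32, writer optional: balance aligns to balance
  string -> string, writer optional: nickname aligns to street
  bool -> bool, writer optional: enabled aligns to enabled
  retries has no writer counterpart
  primary (writer side), unknown to reader
  violation R1 at avatar
  violation R1 at retries
  => backward verdict for Profile: BREAKING, 2 violation(s)
forward pass over Profile, reader schema v1, writer schema v2:
  list<float32> -> list<float32>, writer optional: codes aligns to codes
  bytes -> bytes, writer required: signature aligns to signature
  float32 -> float32, writer optional: balance aligns to balance
  string -> string, writer optional: street aligns to nickname
  bool -> bool, writer optional: enabled aligns to enabled
  primary has no writer counterpart
  avatar (writer side), unknown to reader
  retries (writer side), unknown to reader
  => no violations; forward on Profile: COMPATIBLE


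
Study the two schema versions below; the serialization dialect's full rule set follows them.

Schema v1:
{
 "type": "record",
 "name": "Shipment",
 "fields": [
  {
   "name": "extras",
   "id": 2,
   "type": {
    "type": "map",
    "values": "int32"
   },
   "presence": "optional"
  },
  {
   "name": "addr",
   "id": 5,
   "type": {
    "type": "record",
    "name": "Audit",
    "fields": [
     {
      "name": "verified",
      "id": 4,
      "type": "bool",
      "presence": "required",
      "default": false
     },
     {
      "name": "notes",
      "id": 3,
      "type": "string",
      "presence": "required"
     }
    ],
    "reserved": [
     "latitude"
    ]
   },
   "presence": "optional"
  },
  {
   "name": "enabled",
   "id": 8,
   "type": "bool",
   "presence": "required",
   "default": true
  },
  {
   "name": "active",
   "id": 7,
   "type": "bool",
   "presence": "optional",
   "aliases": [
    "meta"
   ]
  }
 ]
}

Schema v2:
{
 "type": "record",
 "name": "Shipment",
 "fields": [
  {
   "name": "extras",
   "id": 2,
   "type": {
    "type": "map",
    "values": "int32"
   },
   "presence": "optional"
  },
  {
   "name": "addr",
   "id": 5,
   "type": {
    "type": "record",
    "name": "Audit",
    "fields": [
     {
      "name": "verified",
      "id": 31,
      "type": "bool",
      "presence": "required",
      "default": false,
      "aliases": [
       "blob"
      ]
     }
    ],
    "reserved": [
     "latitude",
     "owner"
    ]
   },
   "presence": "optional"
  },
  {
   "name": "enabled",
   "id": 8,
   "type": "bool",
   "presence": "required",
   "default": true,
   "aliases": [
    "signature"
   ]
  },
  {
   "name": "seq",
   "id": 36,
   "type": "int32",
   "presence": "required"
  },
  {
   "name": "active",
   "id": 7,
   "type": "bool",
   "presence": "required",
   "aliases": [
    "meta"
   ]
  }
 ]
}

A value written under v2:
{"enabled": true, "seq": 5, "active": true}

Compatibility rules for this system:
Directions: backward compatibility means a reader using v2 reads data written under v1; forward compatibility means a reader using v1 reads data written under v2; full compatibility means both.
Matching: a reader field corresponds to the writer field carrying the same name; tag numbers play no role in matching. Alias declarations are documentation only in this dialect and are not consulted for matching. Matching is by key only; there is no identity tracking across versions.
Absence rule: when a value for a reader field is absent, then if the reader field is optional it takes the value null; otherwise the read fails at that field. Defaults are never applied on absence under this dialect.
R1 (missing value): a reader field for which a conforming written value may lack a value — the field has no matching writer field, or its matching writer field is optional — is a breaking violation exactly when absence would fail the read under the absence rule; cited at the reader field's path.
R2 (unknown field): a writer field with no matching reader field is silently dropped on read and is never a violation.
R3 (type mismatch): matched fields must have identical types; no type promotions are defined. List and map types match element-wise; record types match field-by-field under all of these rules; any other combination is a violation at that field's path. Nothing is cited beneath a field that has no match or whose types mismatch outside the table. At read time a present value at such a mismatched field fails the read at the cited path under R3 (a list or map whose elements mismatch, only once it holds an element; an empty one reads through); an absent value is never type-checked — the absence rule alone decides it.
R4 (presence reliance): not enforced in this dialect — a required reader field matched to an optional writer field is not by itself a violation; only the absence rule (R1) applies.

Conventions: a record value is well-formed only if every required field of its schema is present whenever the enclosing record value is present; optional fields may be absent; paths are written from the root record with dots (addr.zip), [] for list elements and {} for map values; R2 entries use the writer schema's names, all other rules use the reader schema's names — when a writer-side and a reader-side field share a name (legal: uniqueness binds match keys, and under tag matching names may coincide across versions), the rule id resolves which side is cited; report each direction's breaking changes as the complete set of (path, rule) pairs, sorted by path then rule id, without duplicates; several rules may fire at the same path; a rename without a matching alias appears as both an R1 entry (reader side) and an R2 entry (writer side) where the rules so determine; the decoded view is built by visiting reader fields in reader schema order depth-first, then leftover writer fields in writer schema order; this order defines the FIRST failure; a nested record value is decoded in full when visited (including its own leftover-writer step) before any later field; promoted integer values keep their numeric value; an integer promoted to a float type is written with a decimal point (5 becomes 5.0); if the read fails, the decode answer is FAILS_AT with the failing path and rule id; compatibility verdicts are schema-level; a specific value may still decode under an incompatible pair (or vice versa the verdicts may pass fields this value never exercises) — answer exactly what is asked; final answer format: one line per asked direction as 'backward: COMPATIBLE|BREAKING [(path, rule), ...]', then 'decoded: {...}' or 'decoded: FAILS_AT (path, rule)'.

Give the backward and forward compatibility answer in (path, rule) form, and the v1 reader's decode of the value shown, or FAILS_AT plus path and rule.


in Shipment below, arrows point writer -> reader
checking backward for Shipment: reader v2 against writer v1:
  writer optional, map<string, int32> -> map<string, int32>: reader extras maps from writer extras
  writer optional, Audit -> Audit: reader addr maps from writer addr
  writer required, bool -> bool: reader enabled maps from writer enabled
  seq has no writer counterpart
  writer optional, bool -> bool: reader active maps from writer active
  writer required, bool -> bool: reader addr.verified maps from writer addr.verified
  leftover writer field: addr.notes
  violation R1 at active
  violation R1 at seq
  => backward verdict for Shipment: BREAKING, 2 violation(s)
checking forward for Shipment: reader v1 against writer v2:
  writer optional, map<string, int32> -> map<string, int32>: reader extras maps from writer extras
  writer optional, Audit -> Audit: reader addr maps from writer addr
  writer required, bool -> bool: reader enabled maps from writer enabled
  writer required, bool -> bool: reader active maps from writer active
  leftover writer field: seq
  writer required, bool -> bool: reader addr.verified maps from writer addr.verified
  addr.notes has no writer counterpart
  violation R1 at addr.notes
  => forward verdict for Shipment: BREAKING, 1 violation(s)
migrating the Shipment value to v1:
  extras := null (not supplied -> null)
  addr := null (not supplied -> null)
  enabled := true
  active := true
  writer seq: unmatched, discarded
  => decoded: {"extras": null, "addr": null, "enabled": true, "active": true}

backward: BREAKING [(active, R1), (seq, R1)]; forward: BREAKING [(addr.notes, R1)]; decoded: {"extras": null, "addr": null, "enabled": true, "active": true}


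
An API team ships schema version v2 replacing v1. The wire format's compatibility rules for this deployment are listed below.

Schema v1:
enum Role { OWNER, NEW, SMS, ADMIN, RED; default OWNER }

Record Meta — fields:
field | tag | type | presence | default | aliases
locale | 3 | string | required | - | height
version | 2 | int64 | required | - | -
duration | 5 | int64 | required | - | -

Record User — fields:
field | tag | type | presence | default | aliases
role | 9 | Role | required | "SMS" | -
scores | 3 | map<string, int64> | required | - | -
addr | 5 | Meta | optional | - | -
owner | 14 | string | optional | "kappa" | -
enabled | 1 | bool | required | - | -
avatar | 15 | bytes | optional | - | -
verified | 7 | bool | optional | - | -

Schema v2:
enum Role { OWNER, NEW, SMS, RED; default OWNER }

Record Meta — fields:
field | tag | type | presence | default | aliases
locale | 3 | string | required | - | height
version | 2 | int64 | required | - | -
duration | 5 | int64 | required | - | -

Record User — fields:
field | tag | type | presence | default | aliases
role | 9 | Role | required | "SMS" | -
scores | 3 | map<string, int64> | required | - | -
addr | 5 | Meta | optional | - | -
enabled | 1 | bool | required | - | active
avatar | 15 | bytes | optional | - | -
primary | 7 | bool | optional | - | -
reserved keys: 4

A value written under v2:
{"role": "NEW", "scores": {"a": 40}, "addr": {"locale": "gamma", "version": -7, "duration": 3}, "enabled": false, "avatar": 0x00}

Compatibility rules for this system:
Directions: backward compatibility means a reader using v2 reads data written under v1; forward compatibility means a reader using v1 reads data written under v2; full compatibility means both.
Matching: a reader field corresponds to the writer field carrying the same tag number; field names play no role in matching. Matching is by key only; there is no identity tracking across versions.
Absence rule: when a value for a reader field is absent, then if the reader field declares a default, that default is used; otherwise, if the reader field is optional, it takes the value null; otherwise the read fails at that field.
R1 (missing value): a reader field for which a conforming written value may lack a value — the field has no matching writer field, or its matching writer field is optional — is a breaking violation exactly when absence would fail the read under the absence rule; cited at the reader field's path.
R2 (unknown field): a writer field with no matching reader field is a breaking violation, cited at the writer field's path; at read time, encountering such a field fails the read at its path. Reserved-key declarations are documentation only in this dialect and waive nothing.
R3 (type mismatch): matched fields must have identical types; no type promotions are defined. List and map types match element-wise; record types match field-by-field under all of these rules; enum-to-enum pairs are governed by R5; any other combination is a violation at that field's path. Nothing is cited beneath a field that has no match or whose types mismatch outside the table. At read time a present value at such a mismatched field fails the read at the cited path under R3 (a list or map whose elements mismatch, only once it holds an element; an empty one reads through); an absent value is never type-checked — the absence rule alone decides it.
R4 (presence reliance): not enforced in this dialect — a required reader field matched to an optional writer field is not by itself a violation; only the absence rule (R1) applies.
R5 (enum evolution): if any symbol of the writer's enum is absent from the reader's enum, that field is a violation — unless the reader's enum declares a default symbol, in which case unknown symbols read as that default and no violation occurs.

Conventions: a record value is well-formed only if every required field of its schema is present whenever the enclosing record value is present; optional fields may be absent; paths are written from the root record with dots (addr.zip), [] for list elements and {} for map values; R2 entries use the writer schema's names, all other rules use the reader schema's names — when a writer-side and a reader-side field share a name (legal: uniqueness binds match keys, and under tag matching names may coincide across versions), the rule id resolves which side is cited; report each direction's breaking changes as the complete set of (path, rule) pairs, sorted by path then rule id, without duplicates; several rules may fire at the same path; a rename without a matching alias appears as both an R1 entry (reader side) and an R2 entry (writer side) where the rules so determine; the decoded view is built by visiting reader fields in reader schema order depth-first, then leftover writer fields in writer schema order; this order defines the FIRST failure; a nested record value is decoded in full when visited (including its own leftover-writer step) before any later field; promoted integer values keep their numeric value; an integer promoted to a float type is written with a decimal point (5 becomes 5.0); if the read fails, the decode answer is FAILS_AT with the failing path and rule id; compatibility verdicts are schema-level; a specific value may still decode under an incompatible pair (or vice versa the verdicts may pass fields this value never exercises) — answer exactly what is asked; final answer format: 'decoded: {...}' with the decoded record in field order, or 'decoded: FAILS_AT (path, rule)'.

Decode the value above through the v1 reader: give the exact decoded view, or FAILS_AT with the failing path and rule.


in User below, arrows point writer -> reader
migrating the User value to v1:
  role := "NEW"
  scores := {"a": 40}
  addr.locale := "gamma"
  addr.version := -7
  addr.duration := 3
  owner := "kappa" (absent -> default)
  enabled := false
  avatar := 0x00
  verified := null (absent, optional -> null)
  => decoded: {"role": "NEW", "scores": {"a": 40}, "addr": {"locale": "gamma", "version": -7, "duration": 3}, "owner": "kappa", "enabled": false, "avatar": 0x00, "verified": null}
diffs on User not affecting the asked answer:
  removed field owner from record User -> matters for User compatibility verdicts, not for this value's decode
  enum Role (field role in record User): symbol ADMIN removed -> triggers nothing under the printed rules; the User answer is the same either way
  renamed field verified to primary in record User -> triggers nothing under the printed rules; the User answer is the same either way

decoded: {"role": "NEW", "scores": {"a": 40}, "addr": {"locale": "gamma", "version": -7, "duration": 3}, "owner": "kappa", "enabled": false, "avatar": 0x00, "verified": null}


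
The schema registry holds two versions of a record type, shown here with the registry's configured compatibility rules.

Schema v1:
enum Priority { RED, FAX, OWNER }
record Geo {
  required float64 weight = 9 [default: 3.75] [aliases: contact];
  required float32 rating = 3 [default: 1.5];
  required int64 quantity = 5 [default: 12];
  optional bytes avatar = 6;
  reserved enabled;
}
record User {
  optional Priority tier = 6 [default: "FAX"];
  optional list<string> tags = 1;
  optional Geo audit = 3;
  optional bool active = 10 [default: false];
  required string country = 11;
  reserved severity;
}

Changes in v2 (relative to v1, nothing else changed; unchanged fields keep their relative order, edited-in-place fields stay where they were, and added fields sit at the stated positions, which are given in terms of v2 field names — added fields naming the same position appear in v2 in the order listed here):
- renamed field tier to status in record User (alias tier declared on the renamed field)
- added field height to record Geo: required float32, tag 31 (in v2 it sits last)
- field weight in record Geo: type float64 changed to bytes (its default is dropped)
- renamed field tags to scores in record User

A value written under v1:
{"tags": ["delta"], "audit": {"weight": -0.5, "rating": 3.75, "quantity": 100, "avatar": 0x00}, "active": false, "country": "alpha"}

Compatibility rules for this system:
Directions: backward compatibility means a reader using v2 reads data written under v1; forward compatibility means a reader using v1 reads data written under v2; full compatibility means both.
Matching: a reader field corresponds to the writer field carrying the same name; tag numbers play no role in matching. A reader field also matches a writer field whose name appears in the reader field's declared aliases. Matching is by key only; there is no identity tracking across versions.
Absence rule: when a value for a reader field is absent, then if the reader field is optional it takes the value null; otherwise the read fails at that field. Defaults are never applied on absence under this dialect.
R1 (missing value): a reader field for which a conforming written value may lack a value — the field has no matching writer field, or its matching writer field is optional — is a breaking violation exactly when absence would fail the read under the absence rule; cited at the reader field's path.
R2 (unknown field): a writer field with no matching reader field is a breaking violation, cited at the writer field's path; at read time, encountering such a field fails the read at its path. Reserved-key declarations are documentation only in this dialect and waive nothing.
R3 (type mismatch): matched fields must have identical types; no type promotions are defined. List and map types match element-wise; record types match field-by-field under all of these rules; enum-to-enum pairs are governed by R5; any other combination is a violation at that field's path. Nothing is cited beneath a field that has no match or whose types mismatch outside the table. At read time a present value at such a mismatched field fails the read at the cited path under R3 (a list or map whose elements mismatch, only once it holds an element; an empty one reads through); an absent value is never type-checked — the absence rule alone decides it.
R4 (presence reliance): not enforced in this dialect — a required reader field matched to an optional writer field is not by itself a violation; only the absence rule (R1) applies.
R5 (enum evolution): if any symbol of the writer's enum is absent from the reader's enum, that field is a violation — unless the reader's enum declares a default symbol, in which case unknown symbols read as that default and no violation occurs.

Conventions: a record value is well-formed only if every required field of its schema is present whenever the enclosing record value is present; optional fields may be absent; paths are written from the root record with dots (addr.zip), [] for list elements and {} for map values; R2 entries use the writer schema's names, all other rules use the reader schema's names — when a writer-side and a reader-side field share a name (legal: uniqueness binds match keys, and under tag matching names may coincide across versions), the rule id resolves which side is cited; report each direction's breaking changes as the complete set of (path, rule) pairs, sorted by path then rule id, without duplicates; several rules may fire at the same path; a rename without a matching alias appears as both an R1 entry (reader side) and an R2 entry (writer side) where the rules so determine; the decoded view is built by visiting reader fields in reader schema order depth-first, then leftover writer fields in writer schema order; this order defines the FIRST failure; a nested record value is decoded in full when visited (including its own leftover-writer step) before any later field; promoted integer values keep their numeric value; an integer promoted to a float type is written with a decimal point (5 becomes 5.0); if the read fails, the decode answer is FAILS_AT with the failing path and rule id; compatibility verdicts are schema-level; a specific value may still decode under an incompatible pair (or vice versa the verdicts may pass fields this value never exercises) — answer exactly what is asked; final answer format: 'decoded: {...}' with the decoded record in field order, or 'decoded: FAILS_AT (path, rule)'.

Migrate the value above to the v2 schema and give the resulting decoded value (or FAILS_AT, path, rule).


decoded: FAILS_AT (audit.weight, R3)

in User below, arrows point writer -> reader
decode (reader v2):
  status := null (absent, optional -> null)
  scores := null (absent, optional -> null)
  read fails at audit.weight under R3
  => FAILS_AT (audit.weight, R3)
the rest of the User diff is inert for this question:
  renamed field tier to status in record User (alias tier declared on the renamed field) -> matters for User compatibility verdicts, not for this value's decode
  added field height to record Geo: required float32, tag 31 (in v2 it sits last) -> matters for User compatibility verdicts, not for this value's decode
  renamed field tags to scores in record User -> matters for User compatibility verdicts, not for this value's decode


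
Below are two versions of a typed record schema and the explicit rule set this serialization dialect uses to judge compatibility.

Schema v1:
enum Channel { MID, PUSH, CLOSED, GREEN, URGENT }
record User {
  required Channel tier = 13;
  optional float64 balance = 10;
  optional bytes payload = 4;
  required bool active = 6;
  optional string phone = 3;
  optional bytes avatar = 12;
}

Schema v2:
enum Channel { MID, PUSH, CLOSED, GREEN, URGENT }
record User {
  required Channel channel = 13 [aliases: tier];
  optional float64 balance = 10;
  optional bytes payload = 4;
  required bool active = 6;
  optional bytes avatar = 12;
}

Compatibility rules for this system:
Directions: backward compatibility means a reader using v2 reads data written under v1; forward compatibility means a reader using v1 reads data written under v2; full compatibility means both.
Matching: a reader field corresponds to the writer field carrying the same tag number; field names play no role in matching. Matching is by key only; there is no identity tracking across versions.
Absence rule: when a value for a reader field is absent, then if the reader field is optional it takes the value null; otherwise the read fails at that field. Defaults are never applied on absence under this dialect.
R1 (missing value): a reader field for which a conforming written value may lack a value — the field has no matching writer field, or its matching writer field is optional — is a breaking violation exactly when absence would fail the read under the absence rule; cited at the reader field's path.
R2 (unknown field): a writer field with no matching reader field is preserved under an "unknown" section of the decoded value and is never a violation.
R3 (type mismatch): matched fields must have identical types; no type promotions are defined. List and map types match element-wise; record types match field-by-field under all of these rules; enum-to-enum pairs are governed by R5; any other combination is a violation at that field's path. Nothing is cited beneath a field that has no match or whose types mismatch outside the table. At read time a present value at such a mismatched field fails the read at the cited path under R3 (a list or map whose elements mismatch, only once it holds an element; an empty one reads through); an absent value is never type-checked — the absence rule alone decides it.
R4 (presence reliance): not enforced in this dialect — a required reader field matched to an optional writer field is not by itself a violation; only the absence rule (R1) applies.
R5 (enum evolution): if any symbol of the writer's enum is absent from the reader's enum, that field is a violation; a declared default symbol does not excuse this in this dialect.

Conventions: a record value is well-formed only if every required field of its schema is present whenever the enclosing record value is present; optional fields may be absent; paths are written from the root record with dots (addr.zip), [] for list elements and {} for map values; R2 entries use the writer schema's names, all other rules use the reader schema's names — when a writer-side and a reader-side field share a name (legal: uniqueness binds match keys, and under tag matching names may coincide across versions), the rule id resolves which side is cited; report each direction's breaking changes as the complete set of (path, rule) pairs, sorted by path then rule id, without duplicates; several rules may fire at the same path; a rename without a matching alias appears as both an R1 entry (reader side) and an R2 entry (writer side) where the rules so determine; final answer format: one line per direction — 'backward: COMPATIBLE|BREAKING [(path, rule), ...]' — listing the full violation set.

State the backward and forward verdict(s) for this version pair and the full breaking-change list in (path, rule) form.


backward: COMPATIBLE []; forward: COMPATIBLE []

arrows below run writer -> reader for User
backward analysis of User with v2 as reader and v1 as writer:
  channel <- tier (Channel -> Channel, writer required)
  balance <- balance (float64 -> float64, writer optional)
  payload <- payload (bytes -> bytes, writer optional)
  active <- active (bool -> bool, writer required)
  avatar <- avatar (bytes -> bytes, writer optional)
  writer field phone has no reader counterpart
  => backward verdict for User: COMPATIBLE, no violations
forward analysis of User with v1 as reader and v2 as writer:
  tier <- channel (Channel -> Channel, writer required)
  balance <- balance (float64 -> float64, writer optional)
  payload <- payload (bytes -> bytes, writer optional)
  active <- active (bool -> bool, writer required)
  phone: no writer match
  avatar <- avatar (bytes -> bytes, writer optional)
  => forward verdict for User: COMPATIBLE, no violations


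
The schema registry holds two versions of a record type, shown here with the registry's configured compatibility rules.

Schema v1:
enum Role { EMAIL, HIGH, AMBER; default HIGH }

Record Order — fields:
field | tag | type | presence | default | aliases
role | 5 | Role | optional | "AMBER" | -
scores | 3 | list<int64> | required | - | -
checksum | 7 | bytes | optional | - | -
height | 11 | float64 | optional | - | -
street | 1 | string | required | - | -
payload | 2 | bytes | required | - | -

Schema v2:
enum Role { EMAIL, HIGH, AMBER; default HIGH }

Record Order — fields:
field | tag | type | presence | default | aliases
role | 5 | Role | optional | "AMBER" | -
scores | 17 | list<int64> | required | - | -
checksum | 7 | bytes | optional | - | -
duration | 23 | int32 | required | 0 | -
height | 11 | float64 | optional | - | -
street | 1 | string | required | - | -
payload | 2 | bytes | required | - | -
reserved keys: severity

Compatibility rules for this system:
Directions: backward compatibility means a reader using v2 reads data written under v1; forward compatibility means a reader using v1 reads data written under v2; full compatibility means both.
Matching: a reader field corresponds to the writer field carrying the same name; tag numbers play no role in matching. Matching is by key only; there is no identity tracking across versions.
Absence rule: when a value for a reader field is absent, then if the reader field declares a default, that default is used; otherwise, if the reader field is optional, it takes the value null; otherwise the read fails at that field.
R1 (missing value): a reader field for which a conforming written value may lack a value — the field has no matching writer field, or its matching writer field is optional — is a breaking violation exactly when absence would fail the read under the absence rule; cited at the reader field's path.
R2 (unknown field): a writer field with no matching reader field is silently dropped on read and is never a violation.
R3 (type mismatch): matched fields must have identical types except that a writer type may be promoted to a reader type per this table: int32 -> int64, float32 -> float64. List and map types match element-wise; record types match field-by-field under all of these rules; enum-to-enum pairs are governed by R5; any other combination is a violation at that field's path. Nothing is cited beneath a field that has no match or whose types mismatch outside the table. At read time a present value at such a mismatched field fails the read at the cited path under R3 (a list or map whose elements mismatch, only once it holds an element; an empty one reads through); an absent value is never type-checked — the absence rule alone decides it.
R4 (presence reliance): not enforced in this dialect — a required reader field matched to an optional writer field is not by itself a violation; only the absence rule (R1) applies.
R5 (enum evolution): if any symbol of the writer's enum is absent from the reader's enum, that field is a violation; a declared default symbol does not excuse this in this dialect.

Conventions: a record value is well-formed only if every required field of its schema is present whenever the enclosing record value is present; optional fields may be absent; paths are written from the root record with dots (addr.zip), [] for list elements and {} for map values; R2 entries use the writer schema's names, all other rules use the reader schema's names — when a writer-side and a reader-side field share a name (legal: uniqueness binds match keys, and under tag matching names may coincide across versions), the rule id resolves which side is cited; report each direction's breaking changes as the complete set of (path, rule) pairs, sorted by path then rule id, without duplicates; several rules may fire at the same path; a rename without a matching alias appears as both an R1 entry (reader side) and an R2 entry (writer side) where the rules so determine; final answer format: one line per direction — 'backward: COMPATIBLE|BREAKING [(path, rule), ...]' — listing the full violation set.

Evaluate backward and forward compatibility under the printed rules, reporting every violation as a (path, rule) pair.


the writer's type comes first in each Order pair
backward analysis of Order with v2 as reader and v1 as writer:
  role: paired with writer role (Role -> Role; writer optional)
  scores: paired with writer scores (list<int64> -> list<int64>; writer required)
  checksum: paired with writer checksum (bytes -> bytes; writer optional)
  no writer field matches reader duration
  height: paired with writer height (float64 -> float64; writer optional)
  street: paired with writer street (string -> string; writer required)
  payload: paired with writer payload (bytes -> bytes; writer required)
  => backward verdict for Order: COMPATIBLE, no violations
forward analysis of Order with v1 as reader and v2 as writer:
  role: paired with writer role (Role -> Role; writer optional)
  scores: paired with writer scores (list<int64> -> list<int64>; writer required)
  checksum: paired with writer checksum (bytes -> bytes; writer optional)
  height: paired with writer height (float64 -> float64; writer optional)
  street: paired with writer street (string -> string; writer required)
  payload: paired with writer payload (bytes -> bytes; writer required)
  leftover writer field: duration
  => forward verdict for Order: COMPATIBLE, no violations

backward: COMPATIBLE []; forward: COMPATIBLE []


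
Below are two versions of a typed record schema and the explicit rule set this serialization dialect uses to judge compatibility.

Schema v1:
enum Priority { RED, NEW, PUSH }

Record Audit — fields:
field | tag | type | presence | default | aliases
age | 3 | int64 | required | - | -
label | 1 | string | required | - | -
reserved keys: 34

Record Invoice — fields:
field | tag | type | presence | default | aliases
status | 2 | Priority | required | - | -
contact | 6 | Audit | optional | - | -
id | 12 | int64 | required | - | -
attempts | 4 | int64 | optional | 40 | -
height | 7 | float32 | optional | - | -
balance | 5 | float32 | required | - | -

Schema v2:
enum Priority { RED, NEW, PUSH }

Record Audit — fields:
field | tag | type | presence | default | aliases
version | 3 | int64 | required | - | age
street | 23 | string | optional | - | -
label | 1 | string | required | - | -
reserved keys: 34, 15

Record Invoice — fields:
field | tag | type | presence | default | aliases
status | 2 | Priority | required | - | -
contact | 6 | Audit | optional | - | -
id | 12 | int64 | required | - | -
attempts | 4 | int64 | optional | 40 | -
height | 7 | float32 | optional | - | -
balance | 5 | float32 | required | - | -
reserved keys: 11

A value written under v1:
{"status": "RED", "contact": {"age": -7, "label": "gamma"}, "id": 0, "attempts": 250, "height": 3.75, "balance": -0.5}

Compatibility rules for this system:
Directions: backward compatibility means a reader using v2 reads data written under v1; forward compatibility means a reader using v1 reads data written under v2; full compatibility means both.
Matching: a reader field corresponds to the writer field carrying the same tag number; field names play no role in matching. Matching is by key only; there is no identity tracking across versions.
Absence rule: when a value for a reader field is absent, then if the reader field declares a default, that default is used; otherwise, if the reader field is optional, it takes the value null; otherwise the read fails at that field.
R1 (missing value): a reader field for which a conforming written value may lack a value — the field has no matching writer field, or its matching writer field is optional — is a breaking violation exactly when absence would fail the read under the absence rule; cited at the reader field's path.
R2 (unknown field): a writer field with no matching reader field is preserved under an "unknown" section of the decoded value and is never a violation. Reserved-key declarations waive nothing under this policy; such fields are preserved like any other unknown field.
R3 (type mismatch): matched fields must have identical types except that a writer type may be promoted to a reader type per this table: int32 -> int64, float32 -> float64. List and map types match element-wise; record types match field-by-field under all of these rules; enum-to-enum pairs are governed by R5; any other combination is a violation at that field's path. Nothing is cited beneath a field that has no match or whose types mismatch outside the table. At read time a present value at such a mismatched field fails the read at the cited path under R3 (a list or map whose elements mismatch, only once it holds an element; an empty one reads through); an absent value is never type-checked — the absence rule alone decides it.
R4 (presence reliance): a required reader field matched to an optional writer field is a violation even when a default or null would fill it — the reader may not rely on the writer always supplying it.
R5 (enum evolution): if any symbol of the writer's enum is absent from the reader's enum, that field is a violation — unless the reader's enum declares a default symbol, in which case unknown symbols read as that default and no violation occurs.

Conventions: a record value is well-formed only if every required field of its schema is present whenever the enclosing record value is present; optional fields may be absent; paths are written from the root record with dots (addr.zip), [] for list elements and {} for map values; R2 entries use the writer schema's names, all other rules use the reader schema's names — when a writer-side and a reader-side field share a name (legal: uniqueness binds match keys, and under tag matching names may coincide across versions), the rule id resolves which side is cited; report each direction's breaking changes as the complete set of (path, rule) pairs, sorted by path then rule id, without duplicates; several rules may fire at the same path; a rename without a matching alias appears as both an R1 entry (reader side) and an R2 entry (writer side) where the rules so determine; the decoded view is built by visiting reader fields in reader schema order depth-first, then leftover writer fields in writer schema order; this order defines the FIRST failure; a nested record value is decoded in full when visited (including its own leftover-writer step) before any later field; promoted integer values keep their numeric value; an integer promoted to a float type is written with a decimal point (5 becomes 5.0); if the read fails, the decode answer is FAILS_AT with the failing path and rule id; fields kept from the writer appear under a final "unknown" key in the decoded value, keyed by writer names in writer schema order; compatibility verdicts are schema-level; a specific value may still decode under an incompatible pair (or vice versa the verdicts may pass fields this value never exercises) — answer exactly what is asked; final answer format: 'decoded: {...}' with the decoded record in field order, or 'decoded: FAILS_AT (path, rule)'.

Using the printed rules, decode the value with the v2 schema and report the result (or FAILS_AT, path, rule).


decoded: {"status": "RED", "contact": {"version": -7, "street": null, "label": "gamma"}, "id": 0, "attempts": 250, "height": 3.75, "balance": -0.5}

arrows below run writer -> reader for Invoice
decoding the Invoice value with the v2 reader:
  status := "RED"
  contact.version := -7 (from writer age)
  contact.street := null (missing; optional => null)
  contact.label := "gamma"
  id := 0
  attempts := 250
  height := 3.75
  balance := -0.5
  => decoded: {"status": "RED", "contact": {"version": -7, "street": null, "label": "gamma"}, "id": 0, "attempts": 250, "height": 3.75, "balance": -0.5}
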